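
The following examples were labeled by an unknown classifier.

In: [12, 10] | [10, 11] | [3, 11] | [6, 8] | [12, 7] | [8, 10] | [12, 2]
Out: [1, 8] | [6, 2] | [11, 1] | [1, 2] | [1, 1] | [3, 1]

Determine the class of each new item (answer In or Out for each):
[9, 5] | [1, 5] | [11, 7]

'In' ⟺ sum ≥ 14.
[9, 5]: 9+5 = 14 — fits, so In. [1, 5]: 1+5 = 6 — doesn't match, so Out. [11, 7]: 11+7 = 18 — fits, so In.

In, Out, In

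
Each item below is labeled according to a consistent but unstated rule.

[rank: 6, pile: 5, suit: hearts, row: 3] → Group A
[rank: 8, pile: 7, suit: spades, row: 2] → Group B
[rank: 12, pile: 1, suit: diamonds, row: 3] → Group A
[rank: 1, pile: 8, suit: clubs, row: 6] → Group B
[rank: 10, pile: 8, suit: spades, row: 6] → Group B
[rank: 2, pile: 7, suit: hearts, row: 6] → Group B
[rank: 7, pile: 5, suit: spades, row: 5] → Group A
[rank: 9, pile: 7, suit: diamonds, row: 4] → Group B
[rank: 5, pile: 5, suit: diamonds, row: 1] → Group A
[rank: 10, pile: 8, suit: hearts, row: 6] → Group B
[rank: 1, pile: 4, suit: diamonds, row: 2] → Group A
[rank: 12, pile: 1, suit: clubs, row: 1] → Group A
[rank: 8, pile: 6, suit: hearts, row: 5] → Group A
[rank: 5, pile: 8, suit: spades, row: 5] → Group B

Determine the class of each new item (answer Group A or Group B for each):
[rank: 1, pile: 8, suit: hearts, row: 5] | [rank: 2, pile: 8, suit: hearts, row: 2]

Group B, Group B

The distinguishing property — pile ≤ 6 — holds for all the 'Group A' cases and none of the 'Group B' cases.
[rank: 1, pile: 8, suit: hearts, row: 5]: pile = 8 — doesn't qualify, so Group B. [rank: 2, pile: 8, suit: hearts, row: 2]: pile = 8 — doesn't qualify, so Group B.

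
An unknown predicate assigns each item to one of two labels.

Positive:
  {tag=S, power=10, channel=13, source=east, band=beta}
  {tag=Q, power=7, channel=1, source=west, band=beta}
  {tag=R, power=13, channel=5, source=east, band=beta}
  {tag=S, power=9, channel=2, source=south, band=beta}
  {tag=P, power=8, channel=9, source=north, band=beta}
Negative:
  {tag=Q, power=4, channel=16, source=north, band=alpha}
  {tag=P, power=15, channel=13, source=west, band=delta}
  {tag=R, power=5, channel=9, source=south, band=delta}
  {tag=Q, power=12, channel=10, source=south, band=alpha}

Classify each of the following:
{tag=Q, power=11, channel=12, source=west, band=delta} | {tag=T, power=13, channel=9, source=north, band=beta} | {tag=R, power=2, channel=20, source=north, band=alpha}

The distinguishing property — band is beta — holds for all the 'Positive' cases and none of the 'Negative' cases.
{tag=Q, power=11, channel=12, source=west, band=delta}: Negative (band is delta). {tag=T, power=13, channel=9, source=north, band=beta}: Positive (band is beta). {tag=R, power=2, channel=20, source=north, band=alpha}: Negative (band is alpha).

Negative, Positive, Negative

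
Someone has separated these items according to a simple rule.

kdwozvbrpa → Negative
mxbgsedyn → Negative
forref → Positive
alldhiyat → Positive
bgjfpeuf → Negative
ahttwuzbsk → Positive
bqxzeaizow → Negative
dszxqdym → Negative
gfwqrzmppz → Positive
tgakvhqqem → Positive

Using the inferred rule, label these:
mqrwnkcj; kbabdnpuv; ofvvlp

Negative, Negative, Positive

The pattern is that an item is 'Positive' exactly when: has a double letter.
mqrwnkcj: no doubled letter, lacks this property → Negative.
kbabdnpuv: no doubled letter, lacks this property → Negative.
ofvvlp: 'vv' doubled, has this property → Positive.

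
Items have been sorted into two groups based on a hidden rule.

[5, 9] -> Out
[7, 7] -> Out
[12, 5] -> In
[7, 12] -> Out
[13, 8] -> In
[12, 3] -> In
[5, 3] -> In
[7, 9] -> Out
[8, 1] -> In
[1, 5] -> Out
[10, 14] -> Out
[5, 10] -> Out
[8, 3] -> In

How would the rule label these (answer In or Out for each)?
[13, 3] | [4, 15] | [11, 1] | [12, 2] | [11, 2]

Rule: first > second. This holds for each 'In' example and fails for each 'Out' one.
[13, 3]: 13 > 3 — qualifies, so In. [4, 15]: 4 < 15 — fails this test, so Out. [11, 1]: 11 > 1 — qualifies, so In. [12, 2]: 12 > 2 — qualifies, so In. [11, 2]: 11 > 2 — qualifies, so In.

In, Out, In, In, In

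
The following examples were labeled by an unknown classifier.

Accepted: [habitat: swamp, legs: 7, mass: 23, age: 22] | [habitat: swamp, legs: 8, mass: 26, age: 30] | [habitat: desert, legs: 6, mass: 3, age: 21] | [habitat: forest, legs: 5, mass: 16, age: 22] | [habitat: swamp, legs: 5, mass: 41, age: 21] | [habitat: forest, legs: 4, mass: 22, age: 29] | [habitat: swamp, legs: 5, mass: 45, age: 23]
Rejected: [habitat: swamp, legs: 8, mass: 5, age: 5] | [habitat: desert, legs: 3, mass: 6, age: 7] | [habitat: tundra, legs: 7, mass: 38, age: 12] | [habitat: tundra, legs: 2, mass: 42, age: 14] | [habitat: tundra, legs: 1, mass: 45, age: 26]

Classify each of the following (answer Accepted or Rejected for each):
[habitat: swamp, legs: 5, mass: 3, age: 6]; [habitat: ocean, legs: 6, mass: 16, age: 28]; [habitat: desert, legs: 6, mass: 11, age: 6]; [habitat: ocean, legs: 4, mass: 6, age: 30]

Rejected, Accepted, Rejected, Accepted

The distinguishing property — legs ≥ 2 AND age ≥ 21 — holds for all the 'Accepted' cases and none of the 'Rejected' cases.
[habitat: swamp, legs: 5, mass: 3, age: 6]: Rejected (legs = 5, age = 6). [habitat: ocean, legs: 6, mass: 16, age: 28]: Accepted (legs = 6, age = 28). [habitat: desert, legs: 6, mass: 11, age: 6]: Rejected (legs = 6, age = 6). [habitat: ocean, legs: 4, mass: 6, age: 30]: Accepted (legs = 4, age = 30).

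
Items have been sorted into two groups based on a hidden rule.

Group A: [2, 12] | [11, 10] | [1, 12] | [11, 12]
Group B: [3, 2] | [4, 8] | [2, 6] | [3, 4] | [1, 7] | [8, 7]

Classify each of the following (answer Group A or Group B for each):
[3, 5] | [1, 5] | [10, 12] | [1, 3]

Group B, Group B, Group A, Group B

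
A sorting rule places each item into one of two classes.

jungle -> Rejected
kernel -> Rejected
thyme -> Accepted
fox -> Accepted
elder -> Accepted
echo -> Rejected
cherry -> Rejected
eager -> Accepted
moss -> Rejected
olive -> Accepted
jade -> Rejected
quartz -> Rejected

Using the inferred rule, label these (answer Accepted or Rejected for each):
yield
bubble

Accepted, Rejected

Rule: odd length. This holds for each 'Accepted' example and fails for each 'Rejected' one.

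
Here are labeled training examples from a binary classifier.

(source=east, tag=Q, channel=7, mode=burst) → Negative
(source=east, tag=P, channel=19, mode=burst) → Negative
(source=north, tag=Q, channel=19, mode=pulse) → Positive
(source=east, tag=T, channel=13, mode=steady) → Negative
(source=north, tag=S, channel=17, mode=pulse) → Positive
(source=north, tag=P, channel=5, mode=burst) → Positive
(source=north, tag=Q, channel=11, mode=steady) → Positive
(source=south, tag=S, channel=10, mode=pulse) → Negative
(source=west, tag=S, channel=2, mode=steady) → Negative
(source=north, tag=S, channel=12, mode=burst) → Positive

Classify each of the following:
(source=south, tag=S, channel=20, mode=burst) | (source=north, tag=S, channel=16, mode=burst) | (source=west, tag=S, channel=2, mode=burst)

The common property of the 'Positive' items is: source is north. No 'Negative' item has it.
(source=south, tag=S, channel=20, mode=burst): Negative (source is south). (source=north, tag=S, channel=16, mode=burst): Positive (source is north). (source=west, tag=S, channel=2, mode=burst): Negative (source is west).

Negative, Positive, Negative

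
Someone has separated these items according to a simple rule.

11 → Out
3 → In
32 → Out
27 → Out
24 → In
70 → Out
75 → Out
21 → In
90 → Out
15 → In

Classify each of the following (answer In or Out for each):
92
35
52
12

Out, Out, Out, In

Every 'In' example satisfies: multiple of 3 AND at most 24. None of the 'Out' examples do.
92 → 92 = 3·30 + 2, 92 > 24 → Out.
35 → 35 = 3·11 + 2, 35 > 24 → Out.
52 → 52 = 3·17 + 1, 52 > 24 → Out.
12 → 12 = 3·4, 12 ≤ 24 → In.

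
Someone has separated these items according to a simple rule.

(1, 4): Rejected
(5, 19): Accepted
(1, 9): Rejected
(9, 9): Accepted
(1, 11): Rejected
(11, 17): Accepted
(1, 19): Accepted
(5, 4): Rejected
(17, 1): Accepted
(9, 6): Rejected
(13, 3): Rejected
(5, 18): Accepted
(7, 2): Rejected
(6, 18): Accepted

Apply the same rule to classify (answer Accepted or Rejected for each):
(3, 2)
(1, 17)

The classifier is using: sum ≥ 18.
(3, 2): 3+2 = 5, lacks this property → Rejected.
(1, 17): 1+17 = 18, meets the rule → Accepted.

Rejected, Accepted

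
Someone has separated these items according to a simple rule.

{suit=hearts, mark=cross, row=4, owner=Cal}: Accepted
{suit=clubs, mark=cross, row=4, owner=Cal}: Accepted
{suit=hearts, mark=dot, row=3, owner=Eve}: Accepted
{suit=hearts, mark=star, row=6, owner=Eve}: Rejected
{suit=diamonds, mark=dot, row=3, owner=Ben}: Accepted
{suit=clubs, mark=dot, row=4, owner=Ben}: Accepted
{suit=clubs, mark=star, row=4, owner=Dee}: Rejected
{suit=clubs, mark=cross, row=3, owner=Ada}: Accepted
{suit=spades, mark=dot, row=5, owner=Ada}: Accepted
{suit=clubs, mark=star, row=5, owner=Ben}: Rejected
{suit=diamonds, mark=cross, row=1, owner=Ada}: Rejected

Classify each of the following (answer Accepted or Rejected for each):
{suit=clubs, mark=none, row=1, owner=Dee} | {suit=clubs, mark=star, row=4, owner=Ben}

Every 'Accepted' example satisfies: mark is not star AND row ≥ 3. None of the 'Rejected' examples do.
{suit=clubs, mark=none, row=1, owner=Dee}: Rejected (mark is none, row = 1).
{suit=clubs, mark=star, row=4, owner=Ben}: Rejected (mark is star, row = 4).

Rejected, Rejected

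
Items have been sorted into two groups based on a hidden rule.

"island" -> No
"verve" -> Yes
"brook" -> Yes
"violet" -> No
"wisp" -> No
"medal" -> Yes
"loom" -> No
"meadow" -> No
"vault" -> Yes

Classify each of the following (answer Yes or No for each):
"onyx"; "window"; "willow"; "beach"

No, No, No, Yes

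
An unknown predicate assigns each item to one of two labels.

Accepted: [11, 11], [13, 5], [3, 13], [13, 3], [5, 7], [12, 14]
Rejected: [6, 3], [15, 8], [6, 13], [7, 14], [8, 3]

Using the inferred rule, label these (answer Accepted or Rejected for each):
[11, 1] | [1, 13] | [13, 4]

'Accepted' ⟺ sum is even.
Accepted: [11, 1], since 11+1 = 12.
Accepted: [1, 13], since 1+13 = 14.
Rejected: [13, 4], since 13+4 = 17.

Accepted, Accepted, Rejected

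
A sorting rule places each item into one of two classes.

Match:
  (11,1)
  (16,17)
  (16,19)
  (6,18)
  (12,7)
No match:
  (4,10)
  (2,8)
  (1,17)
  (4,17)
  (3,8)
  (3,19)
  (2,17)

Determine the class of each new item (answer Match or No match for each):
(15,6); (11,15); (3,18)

Match, Match, No match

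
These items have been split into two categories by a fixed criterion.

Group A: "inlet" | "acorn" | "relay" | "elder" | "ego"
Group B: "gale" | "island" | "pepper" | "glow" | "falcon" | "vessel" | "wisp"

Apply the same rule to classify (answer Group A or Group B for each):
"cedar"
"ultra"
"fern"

Group A, Group A, Group B

The classifier is using: odd length.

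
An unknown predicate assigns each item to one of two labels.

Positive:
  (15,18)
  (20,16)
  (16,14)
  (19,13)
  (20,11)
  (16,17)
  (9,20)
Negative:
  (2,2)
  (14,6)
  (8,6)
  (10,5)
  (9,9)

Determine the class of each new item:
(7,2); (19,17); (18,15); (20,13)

Negative, Positive, Positive, Positive

Rule: sum ≥ 29. This holds for each 'Positive' example and fails for each 'Negative' one.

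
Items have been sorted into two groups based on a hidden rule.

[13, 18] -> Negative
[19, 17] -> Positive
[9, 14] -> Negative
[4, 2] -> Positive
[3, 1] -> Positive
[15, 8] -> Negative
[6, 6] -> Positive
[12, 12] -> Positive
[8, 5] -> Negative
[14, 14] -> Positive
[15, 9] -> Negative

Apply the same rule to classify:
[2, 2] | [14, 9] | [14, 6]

Positive, Negative, Negative

The simplest hypothesis consistent with all the labels is: |first − second| ≤ 2.
[2, 2] — |2−2| = 0, hence Positive. [14, 9] — |14−9| = 5, hence Negative. [14, 6] — |14−6| = 8, hence Negative.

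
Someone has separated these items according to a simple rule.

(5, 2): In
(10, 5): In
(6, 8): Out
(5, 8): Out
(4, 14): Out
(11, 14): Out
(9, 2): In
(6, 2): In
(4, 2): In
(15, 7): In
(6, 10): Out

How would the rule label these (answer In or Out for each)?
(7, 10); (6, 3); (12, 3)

The common property of the 'In' items is: first > second. No 'Out' item has it.

Out, In, In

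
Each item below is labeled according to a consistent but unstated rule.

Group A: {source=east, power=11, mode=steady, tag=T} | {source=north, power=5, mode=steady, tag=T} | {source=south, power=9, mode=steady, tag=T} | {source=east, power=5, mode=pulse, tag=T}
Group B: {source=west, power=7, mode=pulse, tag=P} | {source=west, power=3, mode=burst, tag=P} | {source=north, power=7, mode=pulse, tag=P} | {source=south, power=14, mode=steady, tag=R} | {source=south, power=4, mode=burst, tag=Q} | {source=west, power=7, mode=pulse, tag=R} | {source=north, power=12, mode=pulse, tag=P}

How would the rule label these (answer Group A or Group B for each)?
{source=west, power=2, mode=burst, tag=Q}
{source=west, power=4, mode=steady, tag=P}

The rule appears to be: tag is T.

Group B, Group B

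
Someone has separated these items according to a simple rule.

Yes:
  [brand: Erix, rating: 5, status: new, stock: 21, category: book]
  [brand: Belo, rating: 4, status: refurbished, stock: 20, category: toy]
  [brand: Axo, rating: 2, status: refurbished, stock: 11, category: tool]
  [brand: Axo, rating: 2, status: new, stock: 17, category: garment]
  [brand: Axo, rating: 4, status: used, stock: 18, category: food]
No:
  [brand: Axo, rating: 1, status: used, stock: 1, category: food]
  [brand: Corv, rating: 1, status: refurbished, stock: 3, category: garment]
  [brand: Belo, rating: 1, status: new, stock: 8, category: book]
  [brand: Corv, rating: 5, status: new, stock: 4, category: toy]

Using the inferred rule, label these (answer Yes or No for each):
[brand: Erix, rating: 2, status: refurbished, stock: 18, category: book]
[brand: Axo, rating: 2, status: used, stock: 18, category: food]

Yes, Yes

The distinguishing property — stock ≥ 11 — holds for all the 'Yes' cases and none of the 'No' cases.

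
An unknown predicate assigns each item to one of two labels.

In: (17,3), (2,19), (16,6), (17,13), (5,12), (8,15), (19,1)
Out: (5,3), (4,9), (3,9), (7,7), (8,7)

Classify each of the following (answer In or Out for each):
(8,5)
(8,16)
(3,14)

Out, In, In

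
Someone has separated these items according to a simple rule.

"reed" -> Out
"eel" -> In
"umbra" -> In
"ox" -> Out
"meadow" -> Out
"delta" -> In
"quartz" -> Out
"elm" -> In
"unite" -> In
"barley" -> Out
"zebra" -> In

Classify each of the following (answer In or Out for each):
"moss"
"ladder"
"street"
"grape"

Out, Out, Out, In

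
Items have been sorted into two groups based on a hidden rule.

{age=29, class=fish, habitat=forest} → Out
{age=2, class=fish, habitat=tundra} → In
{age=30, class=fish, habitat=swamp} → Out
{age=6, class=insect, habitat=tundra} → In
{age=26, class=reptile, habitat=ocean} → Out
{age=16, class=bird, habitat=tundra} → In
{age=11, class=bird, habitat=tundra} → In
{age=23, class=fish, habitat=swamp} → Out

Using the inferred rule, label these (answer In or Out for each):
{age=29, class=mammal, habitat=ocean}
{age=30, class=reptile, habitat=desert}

The pattern is that an item is 'In' exactly when: habitat is tundra.
{age=29, class=mammal, habitat=ocean} — habitat is ocean, hence Out.
{age=30, class=reptile, habitat=desert} — habitat is desert, hence Out.

Out, Out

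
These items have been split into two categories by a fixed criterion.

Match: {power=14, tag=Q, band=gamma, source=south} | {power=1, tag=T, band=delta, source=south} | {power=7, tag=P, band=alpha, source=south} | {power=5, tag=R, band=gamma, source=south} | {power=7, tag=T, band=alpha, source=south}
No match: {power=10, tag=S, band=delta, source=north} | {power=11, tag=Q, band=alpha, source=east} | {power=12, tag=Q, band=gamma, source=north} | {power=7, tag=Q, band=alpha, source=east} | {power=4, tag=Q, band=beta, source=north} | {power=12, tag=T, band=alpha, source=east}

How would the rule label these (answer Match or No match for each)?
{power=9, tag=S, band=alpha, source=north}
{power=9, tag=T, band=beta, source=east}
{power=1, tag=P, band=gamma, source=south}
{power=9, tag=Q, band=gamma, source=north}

No match, No match, Match, No match

All 'Match' examples share one property — source is south — and every 'No match' example lacks it.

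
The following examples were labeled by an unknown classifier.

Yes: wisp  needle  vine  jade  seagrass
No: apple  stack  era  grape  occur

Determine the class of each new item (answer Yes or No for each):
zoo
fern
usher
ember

No, Yes, No, No

Checking candidate rules against both groups, what survives is: even length.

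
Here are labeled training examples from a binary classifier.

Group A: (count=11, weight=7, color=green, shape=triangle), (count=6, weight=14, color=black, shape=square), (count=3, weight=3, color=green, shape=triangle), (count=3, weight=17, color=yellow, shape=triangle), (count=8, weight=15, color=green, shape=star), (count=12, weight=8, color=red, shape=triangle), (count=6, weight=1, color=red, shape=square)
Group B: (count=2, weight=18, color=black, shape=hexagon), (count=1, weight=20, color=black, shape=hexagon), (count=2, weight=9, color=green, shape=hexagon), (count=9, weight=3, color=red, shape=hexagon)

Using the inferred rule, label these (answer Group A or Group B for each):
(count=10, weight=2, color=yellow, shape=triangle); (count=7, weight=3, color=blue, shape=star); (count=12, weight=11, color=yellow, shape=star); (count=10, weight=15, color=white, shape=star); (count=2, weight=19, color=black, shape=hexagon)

Group A, Group A, Group A, Group A, Group B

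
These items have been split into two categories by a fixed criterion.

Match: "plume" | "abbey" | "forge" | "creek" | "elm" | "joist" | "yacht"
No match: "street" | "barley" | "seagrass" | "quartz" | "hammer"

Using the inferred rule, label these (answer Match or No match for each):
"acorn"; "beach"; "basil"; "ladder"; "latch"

A rule that fits every label: odd length — true of each 'Match' example, false of each 'No match' one.
Match: "acorn", since length 5.
Match: "beach", since length 5.
Match: "basil", since length 5.
No match: "ladder", since length 6.
Match: "latch", since length 5.

Match, Match, Match, No match, Match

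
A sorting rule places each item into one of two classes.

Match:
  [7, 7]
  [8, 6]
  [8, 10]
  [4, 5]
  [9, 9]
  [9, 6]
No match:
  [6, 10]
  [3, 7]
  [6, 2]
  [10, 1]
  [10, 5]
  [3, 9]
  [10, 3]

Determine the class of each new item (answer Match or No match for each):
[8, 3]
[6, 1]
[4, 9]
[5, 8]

'Match' ⟺ |first − second| ≤ 3.

No match, No match, No match, Match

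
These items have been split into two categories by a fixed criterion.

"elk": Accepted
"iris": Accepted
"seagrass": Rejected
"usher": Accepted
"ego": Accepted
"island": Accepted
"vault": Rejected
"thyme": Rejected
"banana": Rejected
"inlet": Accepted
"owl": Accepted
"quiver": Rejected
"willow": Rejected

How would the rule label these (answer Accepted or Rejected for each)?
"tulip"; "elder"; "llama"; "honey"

Rejected, Accepted, Rejected, Rejected

Checking candidate rules against both groups, what survives is: starts with a vowel.
"tulip": starts with 't', lacks this property → Rejected.
"elder": starts with 'e', satisfies this → Accepted.
"llama": starts with 'l', lacks this property → Rejected.
"honey": starts with 'h', lacks this property → Rejected.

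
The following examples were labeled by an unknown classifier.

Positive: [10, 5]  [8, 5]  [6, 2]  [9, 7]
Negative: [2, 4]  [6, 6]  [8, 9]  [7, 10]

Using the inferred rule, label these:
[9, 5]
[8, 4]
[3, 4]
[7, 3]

Comparing the two groups points to one rule — first > second.
Positive: [9, 5], since 9 > 5.
Positive: [8, 4], since 8 > 4.
Negative: [3, 4], since 3 < 4.
Positive: [7, 3], since 7 > 3.

Positive, Positive, Negative, Positive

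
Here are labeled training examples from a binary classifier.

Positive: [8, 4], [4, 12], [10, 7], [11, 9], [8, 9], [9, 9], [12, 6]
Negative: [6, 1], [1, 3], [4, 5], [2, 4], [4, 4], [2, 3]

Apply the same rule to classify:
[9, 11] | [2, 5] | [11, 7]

Positive, Negative, Positive

The rule appears to be: sum ≥ 12.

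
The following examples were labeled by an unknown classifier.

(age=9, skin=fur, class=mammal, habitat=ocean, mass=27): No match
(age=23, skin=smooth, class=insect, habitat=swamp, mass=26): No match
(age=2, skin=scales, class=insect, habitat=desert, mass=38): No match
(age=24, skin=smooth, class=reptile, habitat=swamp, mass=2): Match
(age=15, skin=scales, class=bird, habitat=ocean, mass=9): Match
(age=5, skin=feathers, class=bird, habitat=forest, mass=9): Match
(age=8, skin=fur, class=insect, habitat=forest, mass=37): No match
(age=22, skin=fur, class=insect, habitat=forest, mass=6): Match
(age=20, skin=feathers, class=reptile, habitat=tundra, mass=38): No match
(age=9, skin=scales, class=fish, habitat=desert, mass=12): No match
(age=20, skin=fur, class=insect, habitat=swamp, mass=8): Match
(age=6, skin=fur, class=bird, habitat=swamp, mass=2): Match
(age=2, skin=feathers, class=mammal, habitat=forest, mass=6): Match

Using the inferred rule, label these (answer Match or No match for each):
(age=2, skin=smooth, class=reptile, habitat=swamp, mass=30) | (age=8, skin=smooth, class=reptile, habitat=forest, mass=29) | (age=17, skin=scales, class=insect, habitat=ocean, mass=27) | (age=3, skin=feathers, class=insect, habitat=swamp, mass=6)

No match, No match, No match, Match

Every 'Match' example satisfies: mass ≤ 9. None of the 'No match' examples do.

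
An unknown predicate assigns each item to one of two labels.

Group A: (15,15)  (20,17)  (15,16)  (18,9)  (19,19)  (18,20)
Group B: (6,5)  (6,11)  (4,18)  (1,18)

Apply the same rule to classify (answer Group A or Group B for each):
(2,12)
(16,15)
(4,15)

Group B, Group A, Group B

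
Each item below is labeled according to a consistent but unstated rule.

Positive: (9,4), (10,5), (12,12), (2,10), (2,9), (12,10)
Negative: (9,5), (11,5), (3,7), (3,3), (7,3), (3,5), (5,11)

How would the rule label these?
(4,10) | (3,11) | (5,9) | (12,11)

Positive, Negative, Negative, Positive

Looking at the examples, the only property every 'Positive' case has and every 'Negative' case lacks is: product is even.
(4,10): 4·10 = 40 — satisfies this, so Positive. (3,11): 3·11 = 33 — doesn't match, so Negative. (5,9): 5·9 = 45 — doesn't match, so Negative. (12,11): 12·11 = 132 — satisfies this, so Positive.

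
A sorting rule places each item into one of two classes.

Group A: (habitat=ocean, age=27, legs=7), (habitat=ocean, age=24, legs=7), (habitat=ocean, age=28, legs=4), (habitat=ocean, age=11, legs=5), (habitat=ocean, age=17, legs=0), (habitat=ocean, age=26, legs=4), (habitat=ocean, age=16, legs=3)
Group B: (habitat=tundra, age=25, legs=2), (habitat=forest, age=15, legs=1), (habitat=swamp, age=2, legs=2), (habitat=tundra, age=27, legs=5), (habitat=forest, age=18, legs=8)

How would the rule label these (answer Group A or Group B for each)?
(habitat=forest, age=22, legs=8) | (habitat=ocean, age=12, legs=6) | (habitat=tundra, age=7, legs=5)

Group B, Group A, Group B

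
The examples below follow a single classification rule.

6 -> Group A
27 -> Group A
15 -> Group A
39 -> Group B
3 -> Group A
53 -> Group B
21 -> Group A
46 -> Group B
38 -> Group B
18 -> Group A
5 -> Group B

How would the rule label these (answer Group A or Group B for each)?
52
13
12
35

The rule appears to be: multiple of 3 AND at most 27.
52: 52 = 3·17 + 1, 52 > 27 — doesn't match, so Group B.
13: 13 = 3·4 + 1, 13 ≤ 27 — doesn't match, so Group B.
12: 12 = 3·4, 12 ≤ 27 — checks out, so Group A.
35: 35 = 3·11 + 2, 35 > 27 — doesn't match, so Group B.

Group B, Group B, Group A, Group B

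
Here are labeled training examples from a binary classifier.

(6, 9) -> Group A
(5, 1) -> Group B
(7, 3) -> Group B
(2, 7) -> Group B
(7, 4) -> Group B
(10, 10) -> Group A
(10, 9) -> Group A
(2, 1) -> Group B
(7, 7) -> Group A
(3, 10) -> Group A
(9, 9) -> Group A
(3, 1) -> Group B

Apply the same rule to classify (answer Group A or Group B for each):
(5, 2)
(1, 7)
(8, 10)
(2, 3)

Group B, Group B, Group A, Group B

All 'Group A' examples share one property — sum ≥ 13 — and every 'Group B' example lacks it.
(5, 2) — 5+2 = 7, hence Group B. (1, 7) — 1+7 = 8, hence Group B. (8, 10) — 8+10 = 18, hence Group A. (2, 3) — 2+3 = 5, hence Group B.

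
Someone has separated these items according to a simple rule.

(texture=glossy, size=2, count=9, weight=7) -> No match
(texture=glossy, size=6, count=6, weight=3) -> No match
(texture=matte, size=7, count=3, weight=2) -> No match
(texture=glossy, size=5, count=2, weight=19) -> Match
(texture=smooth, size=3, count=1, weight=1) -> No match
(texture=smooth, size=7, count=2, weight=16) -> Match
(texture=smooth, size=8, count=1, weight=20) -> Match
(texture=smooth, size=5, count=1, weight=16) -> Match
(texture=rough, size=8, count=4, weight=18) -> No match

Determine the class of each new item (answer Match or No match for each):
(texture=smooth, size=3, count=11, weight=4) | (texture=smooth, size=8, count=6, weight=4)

No match, No match

One predicate separates the groups cleanly: size ≥ 5 AND count ≤ 2.
(texture=smooth, size=3, count=11, weight=4): size = 3, count = 11, doesn't qualify → No match.
(texture=smooth, size=8, count=6, weight=4): size = 8, count = 6, doesn't qualify → No match.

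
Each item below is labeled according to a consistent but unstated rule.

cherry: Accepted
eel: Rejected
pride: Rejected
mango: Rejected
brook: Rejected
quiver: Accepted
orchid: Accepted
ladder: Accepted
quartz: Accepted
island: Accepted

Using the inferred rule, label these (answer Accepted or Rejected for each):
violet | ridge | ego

'Accepted' ⟺ even length.
violet → length 6 → Accepted.
ridge → length 5 → Rejected.
ego → length 3 → Rejected.

Accepted, Rejected, Rejected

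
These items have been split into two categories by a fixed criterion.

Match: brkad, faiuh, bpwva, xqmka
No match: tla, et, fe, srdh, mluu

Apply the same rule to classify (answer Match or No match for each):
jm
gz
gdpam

No match, No match, Match

Rule: length 5. This holds for each 'Match' example and fails for each 'No match' one.
jm: length 2, doesn't match → No match.
gz: length 2, doesn't match → No match.
gdpam: length 5, fits → Match.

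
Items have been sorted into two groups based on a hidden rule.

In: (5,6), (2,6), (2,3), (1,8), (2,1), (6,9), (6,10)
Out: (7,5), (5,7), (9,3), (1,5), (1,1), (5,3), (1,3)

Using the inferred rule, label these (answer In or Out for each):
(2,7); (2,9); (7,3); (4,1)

In, In, Out, In

The rule appears to be: product is even.
(2,7) — 2·7 = 14, hence In.
(2,9) — 2·9 = 18, hence In.
(7,3) — 7·3 = 21, hence Out.
(4,1) — 4·1 = 4, hence In.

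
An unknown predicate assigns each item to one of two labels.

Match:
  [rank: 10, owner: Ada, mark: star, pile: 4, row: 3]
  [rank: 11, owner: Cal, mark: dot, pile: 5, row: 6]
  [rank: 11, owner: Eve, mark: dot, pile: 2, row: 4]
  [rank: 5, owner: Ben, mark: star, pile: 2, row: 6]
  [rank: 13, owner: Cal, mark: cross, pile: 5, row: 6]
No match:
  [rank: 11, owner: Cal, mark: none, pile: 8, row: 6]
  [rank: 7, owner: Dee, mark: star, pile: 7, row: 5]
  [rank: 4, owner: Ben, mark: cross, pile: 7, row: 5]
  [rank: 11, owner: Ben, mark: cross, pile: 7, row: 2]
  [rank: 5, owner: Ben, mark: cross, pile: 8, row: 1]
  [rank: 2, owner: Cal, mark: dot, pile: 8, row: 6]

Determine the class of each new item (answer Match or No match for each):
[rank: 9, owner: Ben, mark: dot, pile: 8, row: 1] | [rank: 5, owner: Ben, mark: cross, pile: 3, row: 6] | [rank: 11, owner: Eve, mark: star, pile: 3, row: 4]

No match, Match, Match

The common property of the 'Match' items is: pile ≤ 5. No 'No match' item has it.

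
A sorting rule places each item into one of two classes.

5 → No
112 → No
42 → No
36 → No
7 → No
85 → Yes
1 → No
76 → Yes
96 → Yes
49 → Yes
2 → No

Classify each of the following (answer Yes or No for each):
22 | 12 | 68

No, No, Yes

The common property of the 'Yes' items is: digit sum ≥ 10. No 'No' item has it.
22 — digit sum 2+2 = 4, hence No. 12 — digit sum 1+2 = 3, hence No. 68 — digit sum 6+8 = 14, hence Yes.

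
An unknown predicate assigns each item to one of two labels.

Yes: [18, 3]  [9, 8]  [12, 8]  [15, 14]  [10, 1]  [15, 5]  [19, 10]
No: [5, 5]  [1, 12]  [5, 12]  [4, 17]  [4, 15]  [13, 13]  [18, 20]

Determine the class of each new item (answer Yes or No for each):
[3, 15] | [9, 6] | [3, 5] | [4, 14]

The simplest hypothesis consistent with all the labels is: first > second.
[3, 15]: 3 < 15, fails this test → No.
[9, 6]: 9 > 6, satisfies this → Yes.
[3, 5]: 3 < 5, fails this test → No.
[4, 14]: 4 < 14, fails this test → No.

No, Yes, No, No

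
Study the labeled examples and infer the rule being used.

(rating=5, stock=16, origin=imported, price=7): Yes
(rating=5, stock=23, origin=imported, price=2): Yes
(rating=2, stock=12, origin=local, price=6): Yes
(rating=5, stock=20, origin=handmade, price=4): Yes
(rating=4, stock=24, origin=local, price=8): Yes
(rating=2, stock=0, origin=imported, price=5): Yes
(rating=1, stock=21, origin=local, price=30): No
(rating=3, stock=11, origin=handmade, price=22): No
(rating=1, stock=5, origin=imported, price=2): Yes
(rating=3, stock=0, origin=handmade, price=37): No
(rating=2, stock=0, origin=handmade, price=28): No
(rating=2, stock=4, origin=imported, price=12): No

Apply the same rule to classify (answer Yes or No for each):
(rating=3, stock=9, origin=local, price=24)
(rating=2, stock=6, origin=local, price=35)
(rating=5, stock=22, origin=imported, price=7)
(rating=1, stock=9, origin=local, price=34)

No, No, Yes, No

The rule appears to be: price ≤ 8.
(rating=3, stock=9, origin=local, price=24): price = 24, does not pass → No. (rating=2, stock=6, origin=local, price=35): price = 35, does not pass → No. (rating=5, stock=22, origin=imported, price=7): price = 7, meets the rule → Yes. (rating=1, stock=9, origin=local, price=34): price = 34, does not pass → No.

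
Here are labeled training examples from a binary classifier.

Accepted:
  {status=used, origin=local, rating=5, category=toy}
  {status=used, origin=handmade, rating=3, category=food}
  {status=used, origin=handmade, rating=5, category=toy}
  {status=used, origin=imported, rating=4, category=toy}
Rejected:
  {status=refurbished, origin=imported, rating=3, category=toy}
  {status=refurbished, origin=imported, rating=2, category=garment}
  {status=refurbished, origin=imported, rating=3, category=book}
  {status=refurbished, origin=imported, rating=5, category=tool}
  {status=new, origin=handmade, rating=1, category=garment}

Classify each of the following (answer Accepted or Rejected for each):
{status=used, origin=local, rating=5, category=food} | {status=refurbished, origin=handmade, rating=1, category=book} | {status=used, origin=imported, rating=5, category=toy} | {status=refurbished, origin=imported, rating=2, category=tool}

Accepted, Rejected, Accepted, Rejected

Checking candidate rules against both groups, what survives is: status is used.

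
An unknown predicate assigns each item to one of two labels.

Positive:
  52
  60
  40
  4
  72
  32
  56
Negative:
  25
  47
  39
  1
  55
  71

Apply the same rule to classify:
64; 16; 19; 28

Positive, Positive, Negative, Positive

One predicate separates the groups cleanly: even.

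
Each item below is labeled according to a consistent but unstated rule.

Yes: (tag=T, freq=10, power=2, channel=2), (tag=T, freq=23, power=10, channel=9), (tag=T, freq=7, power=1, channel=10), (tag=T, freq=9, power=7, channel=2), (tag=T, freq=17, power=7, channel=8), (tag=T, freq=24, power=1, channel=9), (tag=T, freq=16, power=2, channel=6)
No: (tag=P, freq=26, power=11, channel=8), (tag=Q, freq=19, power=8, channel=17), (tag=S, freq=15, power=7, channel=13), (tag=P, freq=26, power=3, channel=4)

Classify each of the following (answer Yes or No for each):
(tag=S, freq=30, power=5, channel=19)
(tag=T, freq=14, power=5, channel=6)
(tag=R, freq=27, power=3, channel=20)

No, Yes, No

Comparing the two groups points to one rule — tag is T.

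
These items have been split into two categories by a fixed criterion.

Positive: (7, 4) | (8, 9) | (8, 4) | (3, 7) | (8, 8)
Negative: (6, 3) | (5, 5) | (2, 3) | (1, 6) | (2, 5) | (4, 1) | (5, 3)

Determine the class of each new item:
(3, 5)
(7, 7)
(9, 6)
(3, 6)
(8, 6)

The simplest hypothesis consistent with all the labels is: max ≥ 7.
(3, 5) — max 5, hence Negative.
(7, 7) — max 7, hence Positive.
(9, 6) — max 9, hence Positive.
(3, 6) — max 6, hence Negative.
(8, 6) — max 8, hence Positive.

Negative, Positive, Positive, Negative, Positive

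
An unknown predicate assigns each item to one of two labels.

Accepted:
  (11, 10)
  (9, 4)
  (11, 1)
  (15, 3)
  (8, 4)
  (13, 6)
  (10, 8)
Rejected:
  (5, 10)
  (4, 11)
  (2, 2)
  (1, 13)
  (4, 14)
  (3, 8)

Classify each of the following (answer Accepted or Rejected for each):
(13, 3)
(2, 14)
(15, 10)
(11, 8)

Accepted, Rejected, Accepted, Accepted

Rule: first > second. This holds for each 'Accepted' example and fails for each 'Rejected' one.
Accepted: (13, 3), since 13 > 3.
Rejected: (2, 14), since 2 < 14.
Accepted: (15, 10), since 15 > 10.
Accepted: (11, 8), since 11 > 8.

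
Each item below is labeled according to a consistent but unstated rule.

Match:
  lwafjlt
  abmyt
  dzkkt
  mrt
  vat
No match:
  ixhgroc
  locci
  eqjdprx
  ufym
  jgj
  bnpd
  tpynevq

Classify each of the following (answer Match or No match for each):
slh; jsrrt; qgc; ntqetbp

No match, Match, No match, No match

Every 'Match' example satisfies: ends with 't'. None of the 'No match' examples do.
slh — ends with 'h', hence No match. jsrrt — ends with 't', hence Match. qgc — ends with 'c', hence No match. ntqetbp — ends with 'p', hence No match.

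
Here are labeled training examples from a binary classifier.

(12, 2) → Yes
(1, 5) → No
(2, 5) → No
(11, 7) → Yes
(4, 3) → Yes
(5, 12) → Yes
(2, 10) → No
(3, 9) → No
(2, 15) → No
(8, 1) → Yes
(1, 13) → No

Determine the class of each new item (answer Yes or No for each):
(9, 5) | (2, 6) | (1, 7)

Yes, No, No

A rule that fits every label: first ≥ 4 — true of each 'Yes' example, false of each 'No' one.
(9, 5) → first 9 → Yes.
(2, 6) → first 2 → No.
(1, 7) → first 1 → No.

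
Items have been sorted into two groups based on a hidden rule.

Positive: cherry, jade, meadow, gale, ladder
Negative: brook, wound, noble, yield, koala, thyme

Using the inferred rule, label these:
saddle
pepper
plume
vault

Positive, Positive, Negative, Negative

Rule: even length. This holds for each 'Positive' example and fails for each 'Negative' one.
saddle — length 6, hence Positive. pepper — length 6, hence Positive. plume — length 5, hence Negative. vault — length 5, hence Negative.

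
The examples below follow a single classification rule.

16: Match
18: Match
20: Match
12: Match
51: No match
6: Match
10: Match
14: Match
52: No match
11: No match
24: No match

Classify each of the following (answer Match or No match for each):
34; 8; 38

All 'Match' examples share one property — even AND at most 20 — and every 'No match' example lacks it.
34 — 34 is even, 34 > 20, hence No match. 8 — 8 is even, 8 ≤ 20, hence Match. 38 — 38 is even, 38 > 20, hence No match.

No match, Match, No match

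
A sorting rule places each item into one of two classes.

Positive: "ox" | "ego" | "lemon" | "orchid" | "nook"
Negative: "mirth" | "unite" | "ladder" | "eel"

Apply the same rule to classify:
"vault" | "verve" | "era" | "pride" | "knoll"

Negative, Negative, Negative, Negative, Positive

The classifier is using: contains 'o'.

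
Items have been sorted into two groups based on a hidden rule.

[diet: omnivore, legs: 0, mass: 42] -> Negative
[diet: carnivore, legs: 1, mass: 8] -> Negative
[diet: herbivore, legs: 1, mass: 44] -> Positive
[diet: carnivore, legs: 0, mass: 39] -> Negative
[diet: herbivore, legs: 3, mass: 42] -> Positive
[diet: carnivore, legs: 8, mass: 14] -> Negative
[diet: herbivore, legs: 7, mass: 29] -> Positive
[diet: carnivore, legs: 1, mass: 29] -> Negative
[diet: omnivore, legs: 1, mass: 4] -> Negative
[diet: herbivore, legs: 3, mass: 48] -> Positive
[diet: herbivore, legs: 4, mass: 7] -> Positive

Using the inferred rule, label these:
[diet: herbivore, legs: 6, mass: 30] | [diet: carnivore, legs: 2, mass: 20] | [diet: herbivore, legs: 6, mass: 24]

All 'Positive' examples share one property — diet is herbivore — and every 'Negative' example lacks it.

Positive, Negative, Positive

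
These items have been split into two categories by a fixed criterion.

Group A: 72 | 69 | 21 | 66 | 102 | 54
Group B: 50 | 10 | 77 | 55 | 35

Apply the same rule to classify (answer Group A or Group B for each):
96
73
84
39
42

'Group A' ⟺ multiple of 3.

Group A, Group B, Group A, Group A, Group A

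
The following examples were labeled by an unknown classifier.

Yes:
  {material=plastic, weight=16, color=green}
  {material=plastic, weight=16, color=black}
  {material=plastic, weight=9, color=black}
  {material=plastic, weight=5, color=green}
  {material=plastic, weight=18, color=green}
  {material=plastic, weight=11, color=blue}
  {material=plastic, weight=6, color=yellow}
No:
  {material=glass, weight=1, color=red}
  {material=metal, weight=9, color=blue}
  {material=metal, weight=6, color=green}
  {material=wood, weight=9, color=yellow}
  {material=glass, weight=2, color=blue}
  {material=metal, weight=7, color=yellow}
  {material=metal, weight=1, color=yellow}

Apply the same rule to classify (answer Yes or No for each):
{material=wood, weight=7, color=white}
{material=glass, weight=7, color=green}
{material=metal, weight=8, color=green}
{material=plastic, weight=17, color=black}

No, No, No, Yes

'Yes' ⟺ material is plastic.
{material=wood, weight=7, color=white}: material is wood — fails this test, so No.
{material=glass, weight=7, color=green}: material is glass — fails this test, so No.
{material=metal, weight=8, color=green}: material is metal — fails this test, so No.
{material=plastic, weight=17, color=black}: material is plastic — qualifies, so Yes.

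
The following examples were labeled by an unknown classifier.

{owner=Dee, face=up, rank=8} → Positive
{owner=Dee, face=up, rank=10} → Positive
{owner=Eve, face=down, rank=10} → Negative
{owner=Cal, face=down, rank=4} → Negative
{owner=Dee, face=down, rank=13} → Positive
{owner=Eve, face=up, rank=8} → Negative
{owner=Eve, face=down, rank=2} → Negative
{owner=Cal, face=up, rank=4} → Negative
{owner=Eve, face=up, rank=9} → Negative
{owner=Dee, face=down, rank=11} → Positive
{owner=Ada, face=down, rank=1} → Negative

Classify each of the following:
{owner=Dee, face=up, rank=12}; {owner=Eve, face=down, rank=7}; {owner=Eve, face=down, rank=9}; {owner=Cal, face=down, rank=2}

Positive, Negative, Negative, Negative

Looking at the examples, the only property every 'Positive' case has and every 'Negative' case lacks is: owner is Dee.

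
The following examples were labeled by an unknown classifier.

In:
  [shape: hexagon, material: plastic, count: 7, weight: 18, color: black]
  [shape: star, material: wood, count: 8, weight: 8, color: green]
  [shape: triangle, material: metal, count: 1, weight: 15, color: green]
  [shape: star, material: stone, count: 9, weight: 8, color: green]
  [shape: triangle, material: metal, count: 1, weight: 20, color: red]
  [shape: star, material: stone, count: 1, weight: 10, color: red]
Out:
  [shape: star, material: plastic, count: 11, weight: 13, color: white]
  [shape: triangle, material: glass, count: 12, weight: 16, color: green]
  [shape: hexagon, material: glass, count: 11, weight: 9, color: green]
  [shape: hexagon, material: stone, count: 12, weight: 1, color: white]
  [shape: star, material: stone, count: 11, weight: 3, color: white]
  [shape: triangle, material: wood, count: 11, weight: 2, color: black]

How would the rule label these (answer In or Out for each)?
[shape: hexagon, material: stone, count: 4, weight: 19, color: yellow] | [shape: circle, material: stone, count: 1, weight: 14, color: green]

One predicate separates the groups cleanly: count ≤ 9.

In, In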